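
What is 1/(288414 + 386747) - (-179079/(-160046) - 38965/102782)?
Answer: -2054157260454874/2776573951655873 ≈ -0.73982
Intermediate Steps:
1/(288414 + 386747) - (-179079/(-160046) - 38965/102782) = 1/675161 - (-179079*(-1/160046) - 38965*1/102782) = 1/675161 - (179079/160046 - 38965/102782) = 1/675161 - 1*3042476347/4112461993 = 1/675161 - 3042476347/4112461993 = -2054157260454874/2776573951655873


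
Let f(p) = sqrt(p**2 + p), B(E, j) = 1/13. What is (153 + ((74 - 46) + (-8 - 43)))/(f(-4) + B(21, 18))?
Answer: -1690/2027 + 43940*sqrt(3)/2027 ≈ 36.713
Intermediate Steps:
B(E, j) = 1/13
f(p) = sqrt(p + p**2)
(153 + ((74 - 46) + (-8 - 43)))/(f(-4) + B(21, 18)) = (153 + ((74 - 46) + (-8 - 43)))/(sqrt(-4*(1 - 4)) + 1/13) = (153 + (28 - 51))/(sqrt(-4*(-3)) + 1/13) = (153 - 23)/(sqrt(12) + 1/13) = 130/(2*sqrt(3) + 1/13) = 130/(1/13 + 2*sqrt(3))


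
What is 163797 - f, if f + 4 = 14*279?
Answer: 159895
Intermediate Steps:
f = 3902 (f = -4 + 14*279 = -4 + 3906 = 3902)
163797 - f = 163797 - 1*3902 = 163797 - 3902 = 159895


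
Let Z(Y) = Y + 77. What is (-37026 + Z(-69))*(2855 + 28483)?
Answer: -1160070084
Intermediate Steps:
Z(Y) = 77 + Y
(-37026 + Z(-69))*(2855 + 28483) = (-37026 + (77 - 69))*(2855 + 28483) = (-37026 + 8)*31338 = -37018*31338 = -1160070084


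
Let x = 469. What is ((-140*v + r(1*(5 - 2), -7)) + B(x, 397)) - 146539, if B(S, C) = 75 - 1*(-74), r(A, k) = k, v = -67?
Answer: -137017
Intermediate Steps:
B(S, C) = 149 (B(S, C) = 75 + 74 = 149)
((-140*v + r(1*(5 - 2), -7)) + B(x, 397)) - 146539 = ((-140*(-67) - 7) + 149) - 146539 = ((9380 - 7) + 149) - 146539 = (9373 + 149) - 146539 = 9522 - 146539 = -137017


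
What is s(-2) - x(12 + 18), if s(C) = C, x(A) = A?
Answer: -32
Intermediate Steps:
s(-2) - x(12 + 18) = -2 - (12 + 18) = -2 - 1*30 = -2 - 30 = -32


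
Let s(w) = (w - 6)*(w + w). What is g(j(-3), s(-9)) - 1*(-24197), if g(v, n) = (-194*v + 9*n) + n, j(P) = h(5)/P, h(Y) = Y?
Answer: 81661/3 ≈ 27220.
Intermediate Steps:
s(w) = 2*w*(-6 + w) (s(w) = (-6 + w)*(2*w) = 2*w*(-6 + w))
j(P) = 5/P
g(v, n) = -194*v + 10*n
g(j(-3), s(-9)) - 1*(-24197) = (-970/(-3) + 10*(2*(-9)*(-6 - 9))) - 1*(-24197) = (-970*(-1)/3 + 10*(2*(-9)*(-15))) + 24197 = (-194*(-5/3) + 10*270) + 24197 = (970/3 + 2700) + 24197 = 9070/3 + 24197 = 81661/3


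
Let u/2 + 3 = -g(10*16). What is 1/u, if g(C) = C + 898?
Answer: -1/2122 ≈ -0.00047125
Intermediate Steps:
g(C) = 898 + C
u = -2122 (u = -6 + 2*(-(898 + 10*16)) = -6 + 2*(-(898 + 160)) = -6 + 2*(-1*1058) = -6 + 2*(-1058) = -6 - 2116 = -2122)
1/u = 1/(-2122) = -1/2122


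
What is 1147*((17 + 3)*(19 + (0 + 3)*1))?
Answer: 504680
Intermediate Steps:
1147*((17 + 3)*(19 + (0 + 3)*1)) = 1147*(20*(19 + 3*1)) = 1147*(20*(19 + 3)) = 1147*(20*22) = 1147*440 = 504680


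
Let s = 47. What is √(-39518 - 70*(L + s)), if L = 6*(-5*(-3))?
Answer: 2*I*√12277 ≈ 221.6*I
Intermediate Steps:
L = 90 (L = 6*15 = 90)
√(-39518 - 70*(L + s)) = √(-39518 - 70*(90 + 47)) = √(-39518 - 70*137) = √(-39518 - 9590) = √(-49108) = 2*I*√12277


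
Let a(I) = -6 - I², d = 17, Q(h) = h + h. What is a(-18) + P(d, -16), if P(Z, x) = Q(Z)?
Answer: -296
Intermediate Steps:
Q(h) = 2*h
P(Z, x) = 2*Z
a(I) = -6 - I²
a(-18) + P(d, -16) = (-6 - 1*(-18)²) + 2*17 = (-6 - 1*324) + 34 = (-6 - 324) + 34 = -330 + 34 = -296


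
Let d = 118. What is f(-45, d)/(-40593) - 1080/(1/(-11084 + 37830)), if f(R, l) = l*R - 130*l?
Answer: -167508055370/5799 ≈ -2.8886e+7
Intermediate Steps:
f(R, l) = -130*l + R*l (f(R, l) = R*l - 130*l = -130*l + R*l)
f(-45, d)/(-40593) - 1080/(1/(-11084 + 37830)) = (118*(-130 - 45))/(-40593) - 1080/(1/(-11084 + 37830)) = (118*(-175))*(-1/40593) - 1080/(1/26746) = -20650*(-1/40593) - 1080/1/26746 = 2950/5799 - 1080*26746 = 2950/5799 - 28885680 = -167508055370/5799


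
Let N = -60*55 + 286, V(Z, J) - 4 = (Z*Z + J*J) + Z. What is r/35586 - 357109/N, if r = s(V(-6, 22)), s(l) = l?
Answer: 6354821063/53628102 ≈ 118.50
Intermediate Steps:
V(Z, J) = 4 + Z + J² + Z² (V(Z, J) = 4 + ((Z*Z + J*J) + Z) = 4 + ((Z² + J²) + Z) = 4 + ((J² + Z²) + Z) = 4 + (Z + J² + Z²) = 4 + Z + J² + Z²)
N = -3014 (N = -3300 + 286 = -3014)
r = 518 (r = 4 - 6 + 22² + (-6)² = 4 - 6 + 484 + 36 = 518)
r/35586 - 357109/N = 518/35586 - 357109/(-3014) = 518*(1/35586) - 357109*(-1/3014) = 259/17793 + 357109/3014 = 6354821063/53628102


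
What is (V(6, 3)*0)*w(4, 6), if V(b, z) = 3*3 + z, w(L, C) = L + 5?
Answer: 0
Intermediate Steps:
w(L, C) = 5 + L
V(b, z) = 9 + z
(V(6, 3)*0)*w(4, 6) = ((9 + 3)*0)*(5 + 4) = (12*0)*9 = 0*9 = 0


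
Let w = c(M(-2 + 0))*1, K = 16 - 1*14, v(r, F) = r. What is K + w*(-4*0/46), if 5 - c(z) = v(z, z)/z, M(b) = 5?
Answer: 2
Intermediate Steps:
c(z) = 4 (c(z) = 5 - z/z = 5 - 1*1 = 5 - 1 = 4)
K = 2 (K = 16 - 14 = 2)
w = 4 (w = 4*1 = 4)
K + w*(-4*0/46) = 2 + 4*(-4*0/46) = 2 + 4*(0*(1/46)) = 2 + 4*0 = 2 + 0 = 2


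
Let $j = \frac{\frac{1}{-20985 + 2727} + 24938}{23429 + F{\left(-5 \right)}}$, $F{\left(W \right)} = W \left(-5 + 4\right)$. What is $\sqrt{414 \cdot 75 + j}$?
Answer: $\frac{\sqrt{1421070925992528153279}}{213928986} \approx 176.21$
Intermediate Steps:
$F{\left(W \right)} = - W$ ($F{\left(W \right)} = W \left(-1\right) = - W$)
$j = \frac{455318003}{427857972}$ ($j = \frac{\frac{1}{-20985 + 2727} + 24938}{23429 - -5} = \frac{\frac{1}{-18258} + 24938}{23429 + 5} = \frac{- \frac{1}{18258} + 24938}{23434} = \frac{455318003}{18258} \cdot \frac{1}{23434} = \frac{455318003}{427857972} \approx 1.0642$)
$\sqrt{414 \cdot 75 + j} = \sqrt{414 \cdot 75 + \frac{455318003}{427857972}} = \sqrt{31050 + \frac{455318003}{427857972}} = \sqrt{\frac{13285445348603}{427857972}} = \frac{\sqrt{1421070925992528153279}}{213928986}$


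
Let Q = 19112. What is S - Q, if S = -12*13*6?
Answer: -20048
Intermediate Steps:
S = -936 (S = -156*6 = -936)
S - Q = -936 - 1*19112 = -936 - 19112 = -20048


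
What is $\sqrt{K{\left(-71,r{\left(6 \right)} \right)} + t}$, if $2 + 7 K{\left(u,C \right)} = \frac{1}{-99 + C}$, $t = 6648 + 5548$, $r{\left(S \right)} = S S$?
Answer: $\frac{\sqrt{5378309}}{21} \approx 110.43$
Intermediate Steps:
$r{\left(S \right)} = S^{2}$
$t = 12196$
$K{\left(u,C \right)} = - \frac{2}{7} + \frac{1}{7 \left(-99 + C\right)}$
$\sqrt{K{\left(-71,r{\left(6 \right)} \right)} + t} = \sqrt{\frac{199 - 2 \cdot 6^{2}}{7 \left(-99 + 6^{2}\right)} + 12196} = \sqrt{\frac{199 - 72}{7 \left(-99 + 36\right)} + 12196} = \sqrt{\frac{199 - 72}{7 \left(-63\right)} + 12196} = \sqrt{\frac{1}{7} \left(- \frac{1}{63}\right) 127 + 12196} = \sqrt{- \frac{127}{441} + 12196} = \sqrt{\frac{5378309}{441}} = \frac{\sqrt{5378309}}{21}$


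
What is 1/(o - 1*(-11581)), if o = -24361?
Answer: -1/12780 ≈ -7.8247e-5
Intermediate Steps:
1/(o - 1*(-11581)) = 1/(-24361 - 1*(-11581)) = 1/(-24361 + 11581) = 1/(-12780) = -1/12780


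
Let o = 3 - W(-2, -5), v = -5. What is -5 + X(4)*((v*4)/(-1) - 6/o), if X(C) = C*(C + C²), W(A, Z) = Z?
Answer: 1535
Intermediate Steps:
o = 8 (o = 3 - 1*(-5) = 3 + 5 = 8)
-5 + X(4)*((v*4)/(-1) - 6/o) = -5 + (4²*(1 + 4))*(-5*4/(-1) - 6/8) = -5 + (16*5)*(-20*(-1) - 6*⅛) = -5 + 80*(20 - ¾) = -5 + 80*(77/4) = -5 + 1540 = 1535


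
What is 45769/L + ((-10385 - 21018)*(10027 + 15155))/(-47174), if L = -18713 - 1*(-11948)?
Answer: 2673768791942/159566055 ≈ 16757.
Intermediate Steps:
L = -6765 (L = -18713 + 11948 = -6765)
45769/L + ((-10385 - 21018)*(10027 + 15155))/(-47174) = 45769/(-6765) + ((-10385 - 21018)*(10027 + 15155))/(-47174) = 45769*(-1/6765) - 31403*25182*(-1/47174) = -45769/6765 - 790790346*(-1/47174) = -45769/6765 + 395395173/23587 = 2673768791942/159566055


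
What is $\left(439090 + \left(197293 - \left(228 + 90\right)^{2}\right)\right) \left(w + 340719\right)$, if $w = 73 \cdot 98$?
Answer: $186202154107$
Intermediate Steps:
$w = 7154$
$\left(439090 + \left(197293 - \left(228 + 90\right)^{2}\right)\right) \left(w + 340719\right) = \left(439090 + \left(197293 - \left(228 + 90\right)^{2}\right)\right) \left(7154 + 340719\right) = \left(439090 + \left(197293 - 318^{2}\right)\right) 347873 = \left(439090 + \left(197293 - 101124\right)\right) 347873 = \left(439090 + 96169\right) 347873 = 535259 \cdot 347873 = 186202154107$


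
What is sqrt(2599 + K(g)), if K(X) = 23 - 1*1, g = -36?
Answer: sqrt(2621) ≈ 51.196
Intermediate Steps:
K(X) = 22 (K(X) = 23 - 1 = 22)
sqrt(2599 + K(g)) = sqrt(2599 + 22) = sqrt(2621)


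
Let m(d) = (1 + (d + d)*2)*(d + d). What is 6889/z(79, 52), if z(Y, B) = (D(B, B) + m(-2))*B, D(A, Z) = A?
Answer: 6889/4160 ≈ 1.6560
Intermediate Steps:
m(d) = 2*d*(1 + 4*d) (m(d) = (1 + (2*d)*2)*(2*d) = (1 + 4*d)*(2*d) = 2*d*(1 + 4*d))
z(Y, B) = B*(28 + B) (z(Y, B) = (B + 2*(-2)*(1 + 4*(-2)))*B = (B + 2*(-2)*(1 - 8))*B = (B + 2*(-2)*(-7))*B = (B + 28)*B = (28 + B)*B = B*(28 + B))
6889/z(79, 52) = 6889/((52*(28 + 52))) = 6889/((52*80)) = 6889/4160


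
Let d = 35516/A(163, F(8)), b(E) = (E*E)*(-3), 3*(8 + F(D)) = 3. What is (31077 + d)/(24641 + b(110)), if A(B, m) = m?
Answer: -182023/81613 ≈ -2.2303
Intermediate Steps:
F(D) = -7 (F(D) = -8 + (⅓)*3 = -8 + 1 = -7)
b(E) = -3*E² (b(E) = E²*(-3) = -3*E²)
d = -35516/7 (d = 35516/(-7) = 35516*(-⅐) = -35516/7 ≈ -5073.7)
(31077 + d)/(24641 + b(110)) = (31077 - 35516/7)/(24641 - 3*110²) = 182023/(7*(24641 - 3*12100)) = 182023/(7*(24641 - 36300)) = (182023/7)/(-11659) = (182023/7)*(-1/11659) = -182023/81613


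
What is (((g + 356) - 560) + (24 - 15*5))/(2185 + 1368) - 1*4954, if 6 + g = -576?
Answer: -17602399/3553 ≈ -4954.2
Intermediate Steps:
g = -582 (g = -6 - 576 = -582)
(((g + 356) - 560) + (24 - 15*5))/(2185 + 1368) - 1*4954 = (((-582 + 356) - 560) + (24 - 15*5))/(2185 + 1368) - 1*4954 = ((-226 - 560) + (24 - 75))/3553 - 4954 = (-786 - 51)*(1/3553) - 4954 = -837*1/3553 - 4954 = -837/3553 - 4954 = -17602399/3553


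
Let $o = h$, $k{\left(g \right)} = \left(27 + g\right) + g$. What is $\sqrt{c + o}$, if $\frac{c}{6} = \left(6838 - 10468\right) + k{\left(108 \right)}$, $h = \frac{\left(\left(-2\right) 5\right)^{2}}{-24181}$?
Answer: $\frac{i \sqrt{11882697723142}}{24181} \approx 142.56 i$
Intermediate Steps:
$k{\left(g \right)} = 27 + 2 g$
$h = - \frac{100}{24181}$ ($h = \left(-10\right)^{2} \left(- \frac{1}{24181}\right) = 100 \left(- \frac{1}{24181}\right) = - \frac{100}{24181} \approx -0.0041355$)
$c = -20322$ ($c = 6 \left(\left(6838 - 10468\right) + \left(27 + 2 \cdot 108\right)\right) = 6 \left(-3630 + \left(27 + 216\right)\right) = 6 \left(-3630 + 243\right) = 6 \left(-3387\right) = -20322$)
$o = - \frac{100}{24181} \approx -0.0041355$
$\sqrt{c + o} = \sqrt{-20322 - \frac{100}{24181}} = \sqrt{- \frac{491406382}{24181}} = \frac{i \sqrt{11882697723142}}{24181}$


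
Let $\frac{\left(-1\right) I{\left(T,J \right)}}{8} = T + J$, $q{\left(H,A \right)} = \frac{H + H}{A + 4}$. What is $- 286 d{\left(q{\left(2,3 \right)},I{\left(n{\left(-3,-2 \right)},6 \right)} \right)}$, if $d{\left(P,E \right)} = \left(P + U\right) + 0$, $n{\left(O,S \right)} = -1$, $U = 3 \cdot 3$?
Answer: $- \frac{19162}{7} \approx -2737.4$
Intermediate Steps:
$U = 9$
$q{\left(H,A \right)} = \frac{2 H}{4 + A}$
$I{\left(T,J \right)} = - 8 J - 8 T$ ($I{\left(T,J \right)} = - 8 \left(T + J\right) = - 8 \left(J + T\right) = - 8 J - 8 T$)
$d{\left(P,E \right)} = 9 + P$ ($d{\left(P,E \right)} = \left(P + 9\right) + 0 = \left(9 + P\right) + 0 = 9 + P$)
$- 286 d{\left(q{\left(2,3 \right)},I{\left(n{\left(-3,-2 \right)},6 \right)} \right)} = - 286 \left(9 + 2 \cdot 2 \frac{1}{4 + 3}\right) = - 286 \left(9 + 2 \cdot 2 \cdot \frac{1}{7}\right) = - 286 \left(9 + \frac{4}{7}\right) = \left(-286\right) \frac{67}{7} = - \frac{19162}{7}$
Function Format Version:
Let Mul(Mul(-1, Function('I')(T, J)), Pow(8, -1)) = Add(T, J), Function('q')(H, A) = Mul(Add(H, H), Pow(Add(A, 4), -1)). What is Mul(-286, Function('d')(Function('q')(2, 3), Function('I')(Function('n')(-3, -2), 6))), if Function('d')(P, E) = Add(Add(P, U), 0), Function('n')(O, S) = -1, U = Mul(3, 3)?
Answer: Rational(-19162, 7) ≈ -2737.4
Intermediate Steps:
U = 9
Function('q')(H, A) = Mul(2, H, Pow(Add(4, A), -1)) (Function('q')(H, A) = Mul(Mul(2, H), Pow(Add(4, A), -1)) = Mul(2, H, Pow(Add(4, A), -1)))
Function('I')(T, J) = Add(Mul(-8, J), Mul(-8, T)) (Function('I')(T, J) = Mul(-8, Add(T, J)) = Mul(-8, Add(J, T)) = Add(Mul(-8, J), Mul(-8, T)))
Function('d')(P, E) = Add(9, P) (Function('d')(P, E) = Add(Add(P, 9), 0) = Add(Add(9, P), 0) = Add(9, P))
Mul(-286, Function('d')(Function('q')(2, 3), Function('I')(Function('n')(-3, -2), 6))) = Mul(-286, Add(9, Mul(2, 2, Pow(Add(4, 3), -1)))) = Mul(-286, Add(9, Mul(2, 2, Pow(7, -1)))) = Mul(-286, Add(9, Mul(2, 2, Rational(1, 7)))) = Mul(-286, Add(9, Rational(4, 7))) = Mul(-286, Rational(67, 7)) = Rational(-19162, 7)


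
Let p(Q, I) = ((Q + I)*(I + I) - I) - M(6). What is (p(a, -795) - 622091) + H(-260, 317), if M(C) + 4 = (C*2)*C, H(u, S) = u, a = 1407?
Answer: -1594704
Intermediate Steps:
M(C) = -4 + 2*C**2 (M(C) = -4 + (C*2)*C = -4 + (2*C)*C = -4 + 2*C**2)
p(Q, I) = -68 - I + 2*I*(I + Q) (p(Q, I) = ((Q + I)*(I + I) - I) - (-4 + 2*6**2) = ((I + Q)*(2*I) - I) - (-4 + 2*36) = (2*I*(I + Q) - I) - (-4 + 72) = (-I + 2*I*(I + Q)) - 1*68 = (-I + 2*I*(I + Q)) - 68 = -68 - I + 2*I*(I + Q))
(p(a, -795) - 622091) + H(-260, 317) = ((-68 - 1*(-795) + 2*(-795)**2 + 2*(-795)*1407) - 622091) - 260 = ((-68 + 795 + 2*632025 - 2237130) - 622091) - 260 = ((-68 + 795 + 1264050 - 2237130) - 622091) - 260 = (-972353 - 622091) - 260 = -1594444 - 260 = -1594704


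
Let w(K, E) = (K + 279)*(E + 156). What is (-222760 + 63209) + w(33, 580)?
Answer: 70081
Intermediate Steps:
w(K, E) = (156 + E)*(279 + K) (w(K, E) = (279 + K)*(156 + E) = (156 + E)*(279 + K))
(-222760 + 63209) + w(33, 580) = (-222760 + 63209) + (43524 + 156*33 + 279*580 + 580*33) = -159551 + (43524 + 5148 + 161820 + 19140) = -159551 + 229632 = 70081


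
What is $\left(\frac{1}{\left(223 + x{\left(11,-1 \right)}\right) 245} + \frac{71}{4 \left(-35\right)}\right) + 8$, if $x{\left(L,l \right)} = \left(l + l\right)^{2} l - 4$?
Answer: $\frac{1578749}{210700} \approx 7.4929$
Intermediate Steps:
$x{\left(L,l \right)} = -4 + 4 l^{3}$ ($x{\left(L,l \right)} = \left(2 l\right)^{2} l - 4 = 4 l^{2} l - 4 = 4 l^{3} - 4 = -4 + 4 l^{3}$)
$\left(\frac{1}{\left(223 + x{\left(11,-1 \right)}\right) 245} + \frac{71}{4 \left(-35\right)}\right) + 8 = \left(\frac{1}{\left(223 - \left(4 - 4 \left(-1\right)^{3}\right)\right) 245} + \frac{71}{4 \left(-35\right)}\right) + 8 = \left(\frac{1}{223 + \left(-4 + 4 \left(-1\right)\right)} \frac{1}{245} + \frac{71}{-140}\right) + 8 = \left(\frac{1}{223 - 8} \cdot \frac{1}{245} + 71 \left(- \frac{1}{140}\right)\right) + 8 = \left(\frac{1}{223 - 8} \cdot \frac{1}{245} - \frac{71}{140}\right) + 8 = \left(\frac{1}{215} \cdot \frac{1}{245} - \frac{71}{140}\right) + 8 = \left(\frac{1}{52675} - \frac{71}{140}\right) + 8 = - \frac{106851}{210700} + 8 = \frac{1578749}{210700}$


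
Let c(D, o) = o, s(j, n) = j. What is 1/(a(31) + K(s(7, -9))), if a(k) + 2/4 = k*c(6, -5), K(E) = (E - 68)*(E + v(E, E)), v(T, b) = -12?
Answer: 2/299 ≈ 0.0066890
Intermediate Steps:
K(E) = (-68 + E)*(-12 + E) (K(E) = (E - 68)*(E - 12) = (-68 + E)*(-12 + E))
a(k) = -1/2 - 5*k (a(k) = -1/2 + k*(-5) = -1/2 - 5*k)
1/(a(31) + K(s(7, -9))) = 1/((-1/2 - 5*31) + (816 + 7**2 - 80*7)) = 1/((-1/2 - 155) + (816 + 49 - 560)) = 1/(-311/2 + 305) = 1/(299/2) = 2/299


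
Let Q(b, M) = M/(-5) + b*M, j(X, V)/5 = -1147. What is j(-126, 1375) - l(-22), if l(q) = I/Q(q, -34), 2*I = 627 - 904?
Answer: -43286395/7548 ≈ -5734.8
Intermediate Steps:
j(X, V) = -5735 (j(X, V) = 5*(-1147) = -5735)
Q(b, M) = -M/5 + M*b (Q(b, M) = M*(-⅕) + M*b = -M/5 + M*b)
I = -277/2 (I = (627 - 904)/2 = (½)*(-277) = -277/2 ≈ -138.50)
l(q) = -277/(2*(34/5 - 34*q)) (l(q) = -277*(-1/(34*(-⅕ + q)))/2 = -277/(2*(34/5 - 34*q)))
j(-126, 1375) - l(-22) = -5735 - 1385/(68*(-1 + 5*(-22))) = -5735 - 1385/(68*(-1 - 110)) = -5735 - 1385/(68*(-111)) = -5735 - 1385*(-1)/(68*111) = -5735 - 1*(-1385/7548) = -5735 + 1385/7548 = -43286395/7548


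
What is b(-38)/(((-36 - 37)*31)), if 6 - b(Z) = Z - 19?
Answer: -63/2263 ≈ -0.027839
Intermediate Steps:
b(Z) = 25 - Z (b(Z) = 6 - (Z - 19) = 6 - (-19 + Z) = 6 + (19 - Z) = 25 - Z)
b(-38)/(((-36 - 37)*31)) = (25 - 1*(-38))/(((-36 - 37)*31)) = (25 + 38)/((-73*31)) = 63/(-2263) = 63*(-1/2263) = -63/2263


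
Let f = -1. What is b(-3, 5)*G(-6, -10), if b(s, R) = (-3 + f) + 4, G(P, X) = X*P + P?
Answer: 0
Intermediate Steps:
G(P, X) = P + P*X (G(P, X) = P*X + P = P + P*X)
b(s, R) = 0 (b(s, R) = (-3 - 1) + 4 = -4 + 4 = 0)
b(-3, 5)*G(-6, -10) = 0*(-6*(1 - 10)) = 0*(-6*(-9)) = 0*54 = 0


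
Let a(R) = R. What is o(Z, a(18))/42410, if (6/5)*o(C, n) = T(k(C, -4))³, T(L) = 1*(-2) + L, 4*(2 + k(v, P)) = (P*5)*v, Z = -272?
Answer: 207777168/4241 ≈ 48993.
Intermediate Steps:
k(v, P) = -2 + 5*P*v/4 (k(v, P) = -2 + ((P*5)*v)/4 = -2 + ((5*P)*v)/4 = -2 + (5*P*v)/4 = -2 + 5*P*v/4)
T(L) = -2 + L
o(C, n) = 5*(-4 - 5*C)³/6 (o(C, n) = 5*(-2 + (-2 + (5/4)*(-4)*C))³/6 = 5*(-2 + (-2 - 5*C))³/6 = 5*(-4 - 5*C)³/6)
o(Z, a(18))/42410 = -5*(4 + 5*(-272))³/6/42410 = -5*(4 - 1360)³/6*(1/42410) = -⅚*(-1356)³*(1/42410) = -⅚*(-2493326016)*(1/42410) = 2077771680*(1/42410) = 207777168/4241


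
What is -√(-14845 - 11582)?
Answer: -I*√26427 ≈ -162.56*I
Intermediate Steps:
-√(-14845 - 11582) = -√(-26427) = -I*√26427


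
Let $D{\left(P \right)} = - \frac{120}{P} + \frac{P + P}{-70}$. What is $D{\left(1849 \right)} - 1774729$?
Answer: $- \frac{114855010236}{64715} \approx -1.7748 \cdot 10^{6}$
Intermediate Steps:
$D{\left(P \right)} = - \frac{120}{P} - \frac{P}{35}$ ($D{\left(P \right)} = - \frac{120}{P} + 2 P \left(- \frac{1}{70}\right) = - \frac{120}{P} - \frac{P}{35}$)
$D{\left(1849 \right)} - 1774729 = \left(- \frac{120}{1849} - \frac{1849}{35}\right) - 1774729 = - \frac{3423001}{64715} - 1774729 = - \frac{114855010236}{64715}$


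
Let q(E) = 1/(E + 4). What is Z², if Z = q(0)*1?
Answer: 1/16 ≈ 0.062500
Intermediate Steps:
q(E) = 1/(4 + E)
Z = ¼ (Z = 1/(4 + 0) = 1/4 = (¼)*1 = ¼ ≈ 0.25000)
Z² = (¼)² = 1/16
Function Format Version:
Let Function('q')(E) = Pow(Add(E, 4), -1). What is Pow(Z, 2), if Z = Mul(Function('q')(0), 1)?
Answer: Rational(1, 16) ≈ 0.062500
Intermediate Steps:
Function('q')(E) = Pow(Add(4, E), -1)
Z = Rational(1, 4) (Z = Mul(Pow(Add(4, 0), -1), 1) = Mul(Pow(4, -1), 1) = Mul(Rational(1, 4), 1) = Rational(1, 4) ≈ 0.25000)
Pow(Z, 2) = Pow(Rational(1, 4), 2) = Rational(1, 16)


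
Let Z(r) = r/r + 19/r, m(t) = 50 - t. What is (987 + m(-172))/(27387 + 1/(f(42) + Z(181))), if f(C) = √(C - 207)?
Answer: 13869808411515/314187374003542 + 3046773*I*√165/314187374003542 ≈ 0.044145 + 1.2456e-7*I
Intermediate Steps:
f(C) = √(-207 + C)
Z(r) = 1 + 19/r
(987 + m(-172))/(27387 + 1/(f(42) + Z(181))) = (987 + (50 - 1*(-172)))/(27387 + 1/(√(-207 + 42) + (19 + 181)/181)) = (987 + (50 + 172))/(27387 + 1/(√(-165) + (1/181)*200)) = (987 + 222)/(27387 + 1/(I*√165 + 200/181)) = 1209/(27387 + 1/(200/181 + I*√165))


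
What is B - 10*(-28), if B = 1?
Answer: 281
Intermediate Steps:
B - 10*(-28) = 1 - 10*(-28) = 1 + 280 = 281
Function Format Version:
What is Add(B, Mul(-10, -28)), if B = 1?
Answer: 281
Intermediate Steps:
Add(B, Mul(-10, -28)) = Add(1, Mul(-10, -28)) = Add(1, 280) = 281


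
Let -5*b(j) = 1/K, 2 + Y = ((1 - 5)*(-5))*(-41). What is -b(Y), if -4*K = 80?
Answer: -1/100 ≈ -0.010000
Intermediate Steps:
K = -20 (K = -¼*80 = -20)
Y = -822 (Y = -2 + ((1 - 5)*(-5))*(-41) = -2 - 4*(-5)*(-41) = -2 + 20*(-41) = -2 - 820 = -822)
b(j) = 1/100 (b(j) = -⅕/(-20) = -⅕*(-1/20) = 1/100)
-b(Y) = -1*1/100 = -1/100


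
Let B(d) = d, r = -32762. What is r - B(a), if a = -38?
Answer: -32724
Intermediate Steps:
r - B(a) = -32762 - 1*(-38) = -32762 + 38 = -32724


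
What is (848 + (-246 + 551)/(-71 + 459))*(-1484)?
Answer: -122181059/97 ≈ -1.2596e+6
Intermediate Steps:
(848 + (-246 + 551)/(-71 + 459))*(-1484) = (848 + 305/388)*(-1484) = (329329/388)*(-1484) = -122181059/97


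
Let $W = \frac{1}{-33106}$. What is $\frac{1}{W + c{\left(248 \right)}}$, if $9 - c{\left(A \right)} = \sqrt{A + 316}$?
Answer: $- \frac{9864032018}{529372090895} - \frac{2192014472 \sqrt{141}}{529372090895} \approx -0.067803$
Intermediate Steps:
$c{\left(A \right)} = 9 - \sqrt{316 + A}$ ($c{\left(A \right)} = 9 - \sqrt{A + 316} = 9 - \sqrt{316 + A}$)
$W = - \frac{1}{33106} \approx -3.0206 \cdot 10^{-5}$
$\frac{1}{W + c{\left(248 \right)}} = \frac{1}{- \frac{1}{33106} + \left(9 - \sqrt{316 + 248}\right)} = \frac{1}{- \frac{1}{33106} + \left(9 - \sqrt{564}\right)} = \frac{1}{- \frac{1}{33106} + \left(9 - 2 \sqrt{141}\right)} = \frac{1}{\frac{297953}{33106} - 2 \sqrt{141}}$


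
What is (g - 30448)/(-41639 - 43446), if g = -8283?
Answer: 503/1105 ≈ 0.45520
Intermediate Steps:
(g - 30448)/(-41639 - 43446) = (-8283 - 30448)/(-41639 - 43446) = -38731/(-85085) = -38731*(-1/85085) = 503/1105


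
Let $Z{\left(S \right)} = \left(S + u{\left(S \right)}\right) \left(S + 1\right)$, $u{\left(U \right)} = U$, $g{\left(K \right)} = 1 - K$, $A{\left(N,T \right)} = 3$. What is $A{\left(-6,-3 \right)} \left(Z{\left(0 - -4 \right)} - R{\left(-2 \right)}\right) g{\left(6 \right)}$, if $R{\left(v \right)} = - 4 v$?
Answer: $-480$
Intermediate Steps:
$Z{\left(S \right)} = 2 S \left(1 + S\right)$ ($Z{\left(S \right)} = \left(S + S\right) \left(S + 1\right) = 2 S \left(1 + S\right)$)
$A{\left(-6,-3 \right)} \left(Z{\left(0 - -4 \right)} - R{\left(-2 \right)}\right) g{\left(6 \right)} = 3 \left(2 \left(0 - -4\right) \left(1 + \left(0 - -4\right)\right) - \left(-4\right) \left(-2\right)\right) \left(1 - 6\right) = 3 \left(2 \left(0 + 4\right) \left(1 + \left(0 + 4\right)\right) - 8\right) \left(1 - 6\right) = 3 \left(2 \cdot 4 \left(1 + 4\right) - 8\right) \left(-5\right) = 3 \left(2 \cdot 4 \cdot 5 - 8\right) \left(-5\right) = 3 \left(40 - 8\right) \left(-5\right) = 3 \cdot 32 \left(-5\right) = 96 \left(-5\right) = -480$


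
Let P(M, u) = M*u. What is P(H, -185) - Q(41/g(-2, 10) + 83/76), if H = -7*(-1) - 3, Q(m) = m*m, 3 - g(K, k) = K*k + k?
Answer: -739944585/976144 ≈ -758.03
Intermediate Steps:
g(K, k) = 3 - k - K*k (g(K, k) = 3 - (K*k + k) = 3 - (k + K*k) = 3 + (-k - K*k) = 3 - k - K*k)
Q(m) = m**2
H = 4 (H = 7 - 3 = 4)
P(H, -185) - Q(41/g(-2, 10) + 83/76) = 4*(-185) - (41/(3 - 1*10 - 1*(-2)*10) + 83/76)**2 = -740 - (41/(3 - 10 + 20) + 83*(1/76))**2 = -740 - (41/13 + 83/76)**2 = -740 - (4195/988)**2 = -740 - 1*17598025/976144 = -740 - 17598025/976144 = -739944585/976144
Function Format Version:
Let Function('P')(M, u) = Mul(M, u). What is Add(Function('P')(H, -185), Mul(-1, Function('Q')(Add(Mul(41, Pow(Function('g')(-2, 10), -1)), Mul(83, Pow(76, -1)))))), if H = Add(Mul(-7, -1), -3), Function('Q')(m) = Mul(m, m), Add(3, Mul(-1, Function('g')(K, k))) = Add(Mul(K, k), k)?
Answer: Rational(-739944585, 976144) ≈ -758.03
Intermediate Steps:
Function('g')(K, k) = Add(3, Mul(-1, k), Mul(-1, K, k)) (Function('g')(K, k) = Add(3, Mul(-1, Add(Mul(K, k), k))) = Add(3, Mul(-1, Add(k, Mul(K, k)))) = Add(3, Add(Mul(-1, k), Mul(-1, K, k))) = Add(3, Mul(-1, k), Mul(-1, K, k)))
Function('Q')(m) = Pow(m, 2)
H = 4 (H = Add(7, -3) = 4)
Add(Function('P')(H, -185), Mul(-1, Function('Q')(Add(Mul(41, Pow(Function('g')(-2, 10), -1)), Mul(83, Pow(76, -1)))))) = Add(Mul(4, -185), Mul(-1, Pow(Add(Mul(41, Pow(Add(3, Mul(-1, 10), Mul(-1, -2, 10)), -1)), Mul(83, Pow(76, -1))), 2))) = Add(-740, Mul(-1, Pow(Add(Mul(41, Pow(Add(3, -10, 20), -1)), Mul(83, Rational(1, 76))), 2))) = Add(-740, Mul(-1, Pow(Add(Mul(41, Pow(13, -1)), Rational(83, 76)), 2))) = Add(-740, Mul(-1, Pow(Add(Mul(41, Rational(1, 13)), Rational(83, 76)), 2))) = Add(-740, Mul(-1, Pow(Add(Rational(41, 13), Rational(83, 76)), 2))) = Add(-740, Mul(-1, Pow(Rational(4195, 988), 2))) = Add(-740, Mul(-1, Rational(17598025, 976144))) = Add(-740, Rational(-17598025, 976144)) = Rational(-739944585, 976144)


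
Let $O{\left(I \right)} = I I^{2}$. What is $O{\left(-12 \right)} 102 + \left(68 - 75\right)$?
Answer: $-176263$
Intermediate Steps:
$O{\left(I \right)} = I^{3}$
$O{\left(-12 \right)} 102 + \left(68 - 75\right) = \left(-12\right)^{3} \cdot 102 + \left(68 - 75\right) = \left(-1728\right) 102 - 7 = -176256 - 7 = -176263$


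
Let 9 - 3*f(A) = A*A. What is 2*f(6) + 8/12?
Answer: -52/3 ≈ -17.333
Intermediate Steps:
f(A) = 3 - A²/3 (f(A) = 3 - A*A/3 = 3 - A²/3)
2*f(6) + 8/12 = 2*(3 - ⅓*6²) + 8/12 = 2*(3 - ⅓*36) + 8*(1/12) = 2*(3 - 12) + ⅔ = 2*(-9) + ⅔ = -18 + ⅔ = -52/3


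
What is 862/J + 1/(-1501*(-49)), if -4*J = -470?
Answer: 126798711/17284015 ≈ 7.3362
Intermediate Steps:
J = 235/2 (J = -¼*(-470) = 235/2 ≈ 117.50)
862/J + 1/(-1501*(-49)) = 862/(235/2) + 1/(-1501*(-49)) = 862*(2/235) - 1/1501*(-1/49) = 1724/235 + 1/73549 = 126798711/17284015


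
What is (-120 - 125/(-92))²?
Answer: 119137225/8464 ≈ 14076.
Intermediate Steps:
(-120 - 125/(-92))² = (-120 - 125*(-1/92))² = (-120 + 125/92)² = (-10915/92)² = 119137225/8464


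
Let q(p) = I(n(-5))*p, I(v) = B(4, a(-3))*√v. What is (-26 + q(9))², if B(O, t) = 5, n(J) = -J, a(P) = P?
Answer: 10801 - 2340*√5 ≈ 5568.6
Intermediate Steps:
I(v) = 5*√v
q(p) = 5*p*√5 (q(p) = (5*√(-1*(-5)))*p = (5*√5)*p = 5*p*√5)
(-26 + q(9))² = (-26 + 5*9*√5)² = (-26 + 45*√5)²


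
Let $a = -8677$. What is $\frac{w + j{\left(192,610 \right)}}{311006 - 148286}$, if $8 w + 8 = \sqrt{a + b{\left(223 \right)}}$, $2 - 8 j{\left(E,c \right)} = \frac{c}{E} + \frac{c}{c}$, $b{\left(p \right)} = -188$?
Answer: $- \frac{977}{124968960} + \frac{i \sqrt{985}}{433920} \approx -7.8179 \cdot 10^{-6} + 7.2328 \cdot 10^{-5} i$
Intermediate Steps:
$j{\left(E,c \right)} = \frac{1}{8} - \frac{c}{8 E}$ ($j{\left(E,c \right)} = \frac{1}{4} - \frac{\frac{c}{E} + \frac{c}{c}}{8} = \frac{1}{4} - \frac{\frac{c}{E} + 1}{8} = \frac{1}{4} - \frac{1 + \frac{c}{E}}{8} = \frac{1}{4} - \left(\frac{1}{8} + \frac{c}{8 E}\right) = \frac{1}{8} - \frac{c}{8 E}$)
$w = -1 + \frac{3 i \sqrt{985}}{8}$ ($w = -1 + \frac{\sqrt{-8677 - 188}}{8} = -1 + \frac{\sqrt{-8865}}{8} = -1 + \frac{3 i \sqrt{985}}{8} \approx -1.0 + 11.769 i$)
$\frac{w + j{\left(192,610 \right)}}{311006 - 148286} = \frac{\left(-1 + \frac{3 i \sqrt{985}}{8}\right) + \frac{192 - 610}{8 \cdot 192}}{311006 - 148286} = \frac{\left(-1 + \frac{3 i \sqrt{985}}{8}\right) + \frac{1}{8} \cdot \frac{1}{192} \left(192 - 610\right)}{162720} = \left(\left(-1 + \frac{3 i \sqrt{985}}{8}\right) + \frac{1}{8} \cdot \frac{1}{192} \left(-418\right)\right) \frac{1}{162720} = \left(\left(-1 + \frac{3 i \sqrt{985}}{8}\right) - \frac{209}{768}\right) \frac{1}{162720} = \left(- \frac{977}{768} + \frac{3 i \sqrt{985}}{8}\right) \frac{1}{162720} = - \frac{977}{124968960} + \frac{i \sqrt{985}}{433920}$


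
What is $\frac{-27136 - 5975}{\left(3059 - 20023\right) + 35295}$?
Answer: $- \frac{33111}{18331} \approx -1.8063$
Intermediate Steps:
$\frac{-27136 - 5975}{\left(3059 - 20023\right) + 35295} = - \frac{33111}{-16964 + 35295} = - \frac{33111}{18331}$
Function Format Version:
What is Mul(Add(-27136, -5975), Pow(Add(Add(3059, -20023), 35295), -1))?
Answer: Rational(-33111, 18331) ≈ -1.8063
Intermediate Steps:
Mul(Add(-27136, -5975), Pow(Add(Add(3059, -20023), 35295), -1)) = Mul(-33111, Pow(Add(-16964, 35295), -1)) = Mul(-33111, Pow(18331, -1)) = Mul(-33111, Rational(1, 18331)) = Rational(-33111, 18331)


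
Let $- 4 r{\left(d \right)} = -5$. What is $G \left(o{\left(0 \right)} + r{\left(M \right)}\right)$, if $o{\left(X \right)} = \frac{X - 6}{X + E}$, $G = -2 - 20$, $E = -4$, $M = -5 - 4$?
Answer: $- \frac{121}{2} \approx -60.5$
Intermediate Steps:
$M = -9$
$G = -22$
$o{\left(X \right)} = \frac{-6 + X}{-4 + X}$ ($o{\left(X \right)} = \frac{X - 6}{X - 4} = \frac{-6 + X}{-4 + X}$)
$r{\left(d \right)} = \frac{5}{4}$ ($r{\left(d \right)} = \left(- \frac{1}{4}\right) \left(-5\right) = \frac{5}{4}$)
$G \left(o{\left(0 \right)} + r{\left(M \right)}\right) = - 22 \left(\frac{-6 + 0}{-4 + 0} + \frac{5}{4}\right) = - 22 \left(\frac{1}{-4} \left(-6\right) + \frac{5}{4}\right) = - 22 \left(\left(- \frac{1}{4}\right) \left(-6\right) + \frac{5}{4}\right) = - 22 \left(\frac{3}{2} + \frac{5}{4}\right) = \left(-22\right) \frac{11}{4} = - \frac{121}{2}$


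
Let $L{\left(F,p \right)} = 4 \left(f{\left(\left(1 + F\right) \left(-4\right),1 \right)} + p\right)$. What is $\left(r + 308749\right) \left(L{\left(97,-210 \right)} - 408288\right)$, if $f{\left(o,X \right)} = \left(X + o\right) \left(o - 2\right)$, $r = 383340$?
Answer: $143323326832$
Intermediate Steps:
$f{\left(o,X \right)} = \left(-2 + o\right) \left(X + o\right)$ ($f{\left(o,X \right)} = \left(X + o\right) \left(-2 + o\right) = \left(-2 + o\right) \left(X + o\right)$)
$L{\left(F,p \right)} = 8 + 4 p + 4 \left(-4 - 4 F\right)^{2} + 16 F$ ($L{\left(F,p \right)} = 4 \left(\left(\left(\left(1 + F\right) \left(-4\right)\right)^{2} - 2 - 2 \left(1 + F\right) \left(-4\right) + 1 \left(1 + F\right) \left(-4\right)\right) + p\right) = 4 \left(\left(\left(-4 - 4 F\right)^{2} - 2 - 2 \left(-4 - 4 F\right) + 1 \left(-4 - 4 F\right)\right) + p\right) = 4 \left(\left(\left(-4 - 4 F\right)^{2} - 2 + \left(8 + 8 F\right) - \left(4 + 4 F\right)\right) + p\right) = 4 \left(\left(2 + \left(-4 - 4 F\right)^{2} + 4 F\right) + p\right) = 4 \left(2 + p + \left(-4 - 4 F\right)^{2} + 4 F\right) = 8 + 4 p + 4 \left(-4 - 4 F\right)^{2} + 16 F$)
$\left(r + 308749\right) \left(L{\left(97,-210 \right)} - 408288\right) = \left(383340 + 308749\right) \left(\left(72 + 4 \left(-210\right) + 64 \cdot 97^{2} + 144 \cdot 97\right) - 408288\right) = 692089 \left(\left(72 - 840 + 64 \cdot 9409 + 13968\right) - 408288\right) = 692089 \left(\left(72 - 840 + 602176 + 13968\right) - 408288\right) = 692089 \left(615376 - 408288\right) = 692089 \cdot 207088 = 143323326832$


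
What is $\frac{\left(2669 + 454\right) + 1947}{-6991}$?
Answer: $- \frac{5070}{6991} \approx -0.72522$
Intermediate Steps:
$\frac{\left(2669 + 454\right) + 1947}{-6991} = \left(3123 + 1947\right) \left(- \frac{1}{6991}\right) = 5070 \left(- \frac{1}{6991}\right) = - \frac{5070}{6991}$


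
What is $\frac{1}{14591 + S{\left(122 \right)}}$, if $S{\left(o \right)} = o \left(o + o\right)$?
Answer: $\frac{1}{44359} \approx 2.2543 \cdot 10^{-5}$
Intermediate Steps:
$S{\left(o \right)} = 2 o^{2}$ ($S{\left(o \right)} = o 2 o = 2 o^{2}$)
$\frac{1}{14591 + S{\left(122 \right)}} = \frac{1}{14591 + 2 \cdot 122^{2}} = \frac{1}{14591 + 2 \cdot 14884} = \frac{1}{14591 + 29768} = \frac{1}{44359}$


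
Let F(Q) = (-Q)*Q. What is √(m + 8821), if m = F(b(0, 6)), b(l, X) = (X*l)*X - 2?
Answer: √8817 ≈ 93.899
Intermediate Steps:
b(l, X) = -2 + l*X² (b(l, X) = l*X² - 2 = -2 + l*X²)
F(Q) = -Q²
m = -4 (m = -(-2 + 0*6²)² = -(-2 + 0*36)² = -(-2 + 0)² = -1*(-2)² = -1*4 = -4)
√(m + 8821) = √(-4 + 8821) = √8817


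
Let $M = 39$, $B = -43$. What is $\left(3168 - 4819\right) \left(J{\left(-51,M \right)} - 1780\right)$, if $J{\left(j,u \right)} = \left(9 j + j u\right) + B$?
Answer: $7051421$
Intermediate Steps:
$J{\left(j,u \right)} = -43 + 9 j + j u$ ($J{\left(j,u \right)} = \left(9 j + j u\right) - 43 = -43 + 9 j + j u$)
$\left(3168 - 4819\right) \left(J{\left(-51,M \right)} - 1780\right) = \left(3168 - 4819\right) \left(\left(-43 + 9 \left(-51\right) - 1989\right) - 1780\right) = - 1651 \left(\left(-43 - 459 - 1989\right) - 1780\right) = - 1651 \left(-2491 - 1780\right) = \left(-1651\right) \left(-4271\right) = 7051421$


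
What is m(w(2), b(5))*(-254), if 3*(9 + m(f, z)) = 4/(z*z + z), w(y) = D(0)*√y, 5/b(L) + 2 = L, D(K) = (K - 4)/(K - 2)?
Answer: 11049/5 ≈ 2209.8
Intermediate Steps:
D(K) = (-4 + K)/(-2 + K)
b(L) = 5/(-2 + L)
w(y) = 2*√y (w(y) = ((-4 + 0)/(-2 + 0))*√y = (-4/(-2))*√y = (-½*(-4))*√y = 2*√y)
m(f, z) = -9 + 4/(3*(z + z²)) (m(f, z) = -9 + (4/(z*z + z))/3 = -9 + (4/(z² + z))/3 = -9 + (4/(z + z²))/3 = -9 + 4/(3*(z + z²)))
m(w(2), b(5))*(-254) = ((4 - 135/(-2 + 5) - 27*25/(-2 + 5)²)/(3*((5/(-2 + 5)))*(1 + 5/(-2 + 5))))*(-254) = ((4 - 135/3 - 27*(5/3)²)/(3*((5/3))*(1 + 5/3)))*(-254) = ((4 - 135/3 - 27*(5*(⅓))²)/(3*((5*(⅓)))*(1 + 5*(⅓))))*(-254) = ((4 - 27*5/3 - 27*(5/3)²)/(3*(5/3)*(1 + 5/3)))*(-254) = ((⅓)*(⅗)*(4 - 45 - 27*25/9)/(8/3))*(-254) = ((⅓)*(⅗)*(3/8)*(4 - 45 - 75))*(-254) = ((⅓)*(⅗)*(3/8)*(-116))*(-254) = -87/10*(-254) = 11049/5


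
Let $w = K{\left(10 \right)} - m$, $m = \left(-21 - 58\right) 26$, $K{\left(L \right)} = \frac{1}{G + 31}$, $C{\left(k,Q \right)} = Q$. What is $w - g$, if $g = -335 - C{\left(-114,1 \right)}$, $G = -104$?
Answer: $\frac{174469}{73} \approx 2390.0$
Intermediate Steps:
$K{\left(L \right)} = - \frac{1}{73}$ ($K{\left(L \right)} = \frac{1}{-104 + 31} = \frac{1}{-73} = - \frac{1}{73}$)
$g = -336$ ($g = -335 - 1 = -336$)
$m = -2054$ ($m = \left(-79\right) 26 = -2054$)
$w = \frac{149941}{73}$ ($w = - \frac{1}{73} - -2054 = - \frac{1}{73} + 2054 = \frac{149941}{73} \approx 2054.0$)
$w - g = \frac{149941}{73} - -336 = \frac{149941}{73} + 336 = \frac{174469}{73}$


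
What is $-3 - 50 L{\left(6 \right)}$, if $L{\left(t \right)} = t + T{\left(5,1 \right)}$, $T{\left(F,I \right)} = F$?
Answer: $-553$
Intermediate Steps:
$L{\left(t \right)} = 5 + t$ ($L{\left(t \right)} = t + 5 = 5 + t$)
$-3 - 50 L{\left(6 \right)} = -3 - 50 \left(5 + 6\right) = -3 - 550 = -553$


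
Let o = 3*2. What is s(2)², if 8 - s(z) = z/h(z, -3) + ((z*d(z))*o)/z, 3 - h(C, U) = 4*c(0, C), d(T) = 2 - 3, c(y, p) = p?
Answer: 5184/25 ≈ 207.36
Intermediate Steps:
d(T) = -1
o = 6
h(C, U) = 3 - 4*C
s(z) = 14 - z/(3 - 4*z) (s(z) = 8 - (z/(3 - 4*z) + ((z*(-1))*6)/z) = 8 - (z/(3 - 4*z) + (-z*6)/z) = 8 - (z/(3 - 4*z) + (-6*z)/z) = 8 - (z/(3 - 4*z) - 6) = 8 - (-6 + z/(3 - 4*z)) = 8 + (6 - z/(3 - 4*z)) = 14 - z/(3 - 4*z))
s(2)² = (3*(-14 + 19*2)/(-3 + 4*2))² = (3*(-14 + 38)/(-3 + 8))² = (3*24/5)² = (3*(⅕)*24)² = (72/5)² = 5184/25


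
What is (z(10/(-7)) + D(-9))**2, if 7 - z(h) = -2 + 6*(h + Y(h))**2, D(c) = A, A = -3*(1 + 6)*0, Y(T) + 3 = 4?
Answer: 149769/2401 ≈ 62.378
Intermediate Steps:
Y(T) = 1 (Y(T) = -3 + 4 = 1)
A = 0 (A = -3*7*0 = -21*0 = 0)
D(c) = 0
z(h) = 9 - 6*(1 + h)**2 (z(h) = 7 - (-2 + 6*(h + 1)**2) = 7 - (-2 + 6*(1 + h)**2) = 7 + (2 - 6*(1 + h)**2) = 9 - 6*(1 + h)**2)
(z(10/(-7)) + D(-9))**2 = ((9 - 6*(1 + 10/(-7))**2) + 0)**2 = ((9 - 6*(1 + 10*(-1/7))**2) + 0)**2 = ((9 - 6*(1 - 10/7)**2) + 0)**2 = ((9 - 6*(-3/7)**2) + 0)**2 = ((9 - 6*9/49) + 0)**2 = ((9 - 54/49) + 0)**2 = (387/49 + 0)**2 = (387/49)**2 = 149769/2401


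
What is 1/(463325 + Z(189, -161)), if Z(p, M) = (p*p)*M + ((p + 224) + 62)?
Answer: -1/5287281 ≈ -1.8913e-7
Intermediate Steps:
Z(p, M) = 286 + p + M*p² (Z(p, M) = p²*M + ((224 + p) + 62) = M*p² + (286 + p) = 286 + p + M*p²)
1/(463325 + Z(189, -161)) = 1/(463325 + (286 + 189 - 161*189²)) = 1/(463325 + (286 + 189 - 161*35721)) = 1/(463325 + (286 + 189 - 5751081)) = 1/(463325 - 5750606) = 1/(-5287281) = -1/5287281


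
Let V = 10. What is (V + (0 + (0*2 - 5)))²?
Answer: 25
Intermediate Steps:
(V + (0 + (0*2 - 5)))² = (10 + (0 + (0*2 - 5)))² = (10 + (0 + (0 - 5)))² = (10 + (0 - 5))² = (10 - 5)² = 5² = 25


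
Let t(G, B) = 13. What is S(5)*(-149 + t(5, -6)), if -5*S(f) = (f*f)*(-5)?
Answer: -3400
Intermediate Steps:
S(f) = f² (S(f) = -f*f*(-5)/5 = -f²*(-5)/5 = -(-1)*f² = f²)
S(5)*(-149 + t(5, -6)) = 5²*(-149 + 13) = 25*(-136) = -3400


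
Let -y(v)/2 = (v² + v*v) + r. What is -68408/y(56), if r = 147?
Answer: 34204/6419 ≈ 5.3286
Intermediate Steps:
y(v) = -294 - 4*v² (y(v) = -2*((v² + v*v) + 147) = -2*((v² + v²) + 147) = -2*(2*v² + 147) = -2*(147 + 2*v²) = -294 - 4*v²)
-68408/y(56) = -68408/(-294 - 4*56²) = -68408/(-294 - 4*3136) = -68408/(-294 - 12544) = -68408/(-12838) = -68408*(-1/12838) = 34204/6419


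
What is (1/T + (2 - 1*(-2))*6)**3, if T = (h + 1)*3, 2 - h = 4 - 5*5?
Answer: 5168743489/373248 ≈ 13848.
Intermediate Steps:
h = 23 (h = 2 - (4 - 5*5) = 2 - (4 - 25) = 2 - 1*(-21) = 2 + 21 = 23)
T = 72 (T = (23 + 1)*3 = 24*3 = 72)
(1/T + (2 - 1*(-2))*6)**3 = (1/72 + (2 - 1*(-2))*6)**3 = (1/72 + (2 + 2)*6)**3 = (1/72 + 4*6)**3 = (1/72 + 24)**3 = (1729/72)**3 = 5168743489/373248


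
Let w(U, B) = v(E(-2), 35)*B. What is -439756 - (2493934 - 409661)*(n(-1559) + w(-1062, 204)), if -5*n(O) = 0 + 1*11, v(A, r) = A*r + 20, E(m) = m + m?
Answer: 255135743423/5 ≈ 5.1027e+10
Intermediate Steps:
E(m) = 2*m
v(A, r) = 20 + A*r
w(U, B) = -120*B (w(U, B) = (20 + (2*(-2))*35)*B = (20 - 4*35)*B = (20 - 140)*B = -120*B)
n(O) = -11/5 (n(O) = -(0 + 1*11)/5 = -(0 + 11)/5 = -⅕*11 = -11/5)
-439756 - (2493934 - 409661)*(n(-1559) + w(-1062, 204)) = -439756 - (2493934 - 409661)*(-11/5 - 120*204) = -439756 - 2084273*(-11/5 - 24480) = -439756 - 2084273*(-122411)/5 = -439756 - 1*(-255137942203/5) = -439756 + 255137942203/5 = 255135743423/5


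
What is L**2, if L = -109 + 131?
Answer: 484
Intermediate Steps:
L = 22
L**2 = 22**2 = 484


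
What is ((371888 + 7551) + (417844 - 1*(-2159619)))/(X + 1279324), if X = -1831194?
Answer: -1478451/275935 ≈ -5.3580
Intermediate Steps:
((371888 + 7551) + (417844 - 1*(-2159619)))/(X + 1279324) = ((371888 + 7551) + (417844 - 1*(-2159619)))/(-1831194 + 1279324) = (379439 + (417844 + 2159619))/(-551870) = (379439 + 2577463)*(-1/551870) = 2956902*(-1/551870) = -1478451/275935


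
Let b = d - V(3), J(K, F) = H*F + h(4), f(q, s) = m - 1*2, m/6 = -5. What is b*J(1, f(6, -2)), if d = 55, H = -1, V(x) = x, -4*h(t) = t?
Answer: 1612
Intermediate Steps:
m = -30 (m = 6*(-5) = -30)
h(t) = -t/4
f(q, s) = -32 (f(q, s) = -30 - 1*2 = -30 - 2 = -32)
J(K, F) = -1 - F (J(K, F) = -F - ¼*4 = -F - 1 = -1 - F)
b = 52 (b = 55 - 1*3 = 55 - 3 = 52)
b*J(1, f(6, -2)) = 52*(-1 - 1*(-32)) = 52*(-1 + 32) = 52*31 = 1612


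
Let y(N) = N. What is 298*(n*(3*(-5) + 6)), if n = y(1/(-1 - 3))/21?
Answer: 447/14 ≈ 31.929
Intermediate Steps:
n = -1/84 (n = 1/(-1 - 3*21) = (1/21)/(-4) = -¼*1/21 = -1/84 ≈ -0.011905)
298*(n*(3*(-5) + 6)) = 298*(-(3*(-5) + 6)/84) = 298*(-(-15 + 6)/84) = 298*(-1/84*(-9)) = 298*(3/28) = 447/14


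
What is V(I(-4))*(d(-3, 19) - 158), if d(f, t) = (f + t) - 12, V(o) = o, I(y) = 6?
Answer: -924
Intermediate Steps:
d(f, t) = -12 + f + t
V(I(-4))*(d(-3, 19) - 158) = 6*((-12 - 3 + 19) - 158) = 6*(4 - 158) = 6*(-154) = -924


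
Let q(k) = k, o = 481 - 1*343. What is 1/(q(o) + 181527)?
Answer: 1/181665 ≈ 5.5046e-6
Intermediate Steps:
o = 138 (o = 481 - 343 = 138)
1/(q(o) + 181527) = 1/(138 + 181527) = 1/181665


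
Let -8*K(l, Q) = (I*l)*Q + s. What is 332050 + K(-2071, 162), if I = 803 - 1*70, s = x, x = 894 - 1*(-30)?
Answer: 124289221/4 ≈ 3.1072e+7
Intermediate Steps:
x = 924 (x = 894 + 30 = 924)
s = 924
I = 733 (I = 803 - 70 = 733)
K(l, Q) = -231/2 - 733*Q*l/8 (K(l, Q) = -((733*l)*Q + 924)/8 = -(733*Q*l + 924)/8 = -(924 + 733*Q*l)/8 = -231/2 - 733*Q*l/8)
332050 + K(-2071, 162) = 332050 + (-231/2 - 733/8*162*(-2071)) = 332050 + (-231/2 + 122961483/4) = 332050 + 122961021/4 = 124289221/4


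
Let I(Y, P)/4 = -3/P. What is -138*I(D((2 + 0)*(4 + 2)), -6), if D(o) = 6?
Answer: -276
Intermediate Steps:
I(Y, P) = -12/P (I(Y, P) = 4*(-3/P) = -12/P)
-138*I(D((2 + 0)*(4 + 2)), -6) = -(-1656)/(-6) = -(-1656)*(-1)/6 = -138*2 = -276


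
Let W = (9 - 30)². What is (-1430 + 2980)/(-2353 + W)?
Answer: -775/956 ≈ -0.81067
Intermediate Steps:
W = 441 (W = (-21)² = 441)
(-1430 + 2980)/(-2353 + W) = (-1430 + 2980)/(-2353 + 441) = 1550/(-1912) = 1550*(-1/1912) = -775/956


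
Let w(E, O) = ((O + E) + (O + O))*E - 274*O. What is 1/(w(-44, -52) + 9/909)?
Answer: 101/2327849 ≈ 4.3388e-5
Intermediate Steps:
w(E, O) = -274*O + E*(E + 3*O) (w(E, O) = ((E + O) + 2*O)*E - 274*O = (E + 3*O)*E - 274*O = E*(E + 3*O) - 274*O = -274*O + E*(E + 3*O))
1/(w(-44, -52) + 9/909) = 1/(((-44)² - 274*(-52) + 3*(-44)*(-52)) + 9/909) = 1/((1936 + 14248 + 6864) + (1/909)*9) = 1/(23048 + 1/101) = 1/(2327849/101) = 101/2327849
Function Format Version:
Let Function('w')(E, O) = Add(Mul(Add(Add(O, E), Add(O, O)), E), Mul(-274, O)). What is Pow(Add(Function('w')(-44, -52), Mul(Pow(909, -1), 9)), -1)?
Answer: Rational(101, 2327849) ≈ 4.3388e-5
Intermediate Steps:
Function('w')(E, O) = Add(Mul(-274, O), Mul(E, Add(E, Mul(3, O)))) (Function('w')(E, O) = Add(Mul(Add(Add(E, O), Mul(2, O)), E), Mul(-274, O)) = Add(Mul(Add(E, Mul(3, O)), E), Mul(-274, O)) = Add(Mul(E, Add(E, Mul(3, O))), Mul(-274, O)) = Add(Mul(-274, O), Mul(E, Add(E, Mul(3, O)))))
Pow(Add(Function('w')(-44, -52), Mul(Pow(909, -1), 9)), -1) = Pow(Add(Add(Pow(-44, 2), Mul(-274, -52), Mul(3, -44, -52)), Mul(Pow(909, -1), 9)), -1) = Pow(Add(Add(1936, 14248, 6864), Mul(Rational(1, 909), 9)), -1) = Pow(Add(23048, Rational(1, 101)), -1) = Pow(Rational(2327849, 101), -1) = Rational(101, 2327849)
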